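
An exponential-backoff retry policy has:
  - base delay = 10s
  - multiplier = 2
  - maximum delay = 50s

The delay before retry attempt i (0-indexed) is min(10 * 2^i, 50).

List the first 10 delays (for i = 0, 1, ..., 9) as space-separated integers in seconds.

Answer: 10 20 40 50 50 50 50 50 50 50

Derivation:
Computing each delay:
  i=0: min(10*2^0, 50) = 10
  i=1: min(10*2^1, 50) = 20
  i=2: min(10*2^2, 50) = 40
  i=3: min(10*2^3, 50) = 50
  i=4: min(10*2^4, 50) = 50
  i=5: min(10*2^5, 50) = 50
  i=6: min(10*2^6, 50) = 50
  i=7: min(10*2^7, 50) = 50
  i=8: min(10*2^8, 50) = 50
  i=9: min(10*2^9, 50) = 50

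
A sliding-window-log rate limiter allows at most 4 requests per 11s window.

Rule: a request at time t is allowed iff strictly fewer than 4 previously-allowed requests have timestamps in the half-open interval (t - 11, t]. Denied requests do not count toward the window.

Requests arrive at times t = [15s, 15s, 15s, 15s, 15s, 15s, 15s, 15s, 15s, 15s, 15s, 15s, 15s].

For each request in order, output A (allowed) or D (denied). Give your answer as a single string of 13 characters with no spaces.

Tracking allowed requests in the window:
  req#1 t=15s: ALLOW
  req#2 t=15s: ALLOW
  req#3 t=15s: ALLOW
  req#4 t=15s: ALLOW
  req#5 t=15s: DENY
  req#6 t=15s: DENY
  req#7 t=15s: DENY
  req#8 t=15s: DENY
  req#9 t=15s: DENY
  req#10 t=15s: DENY
  req#11 t=15s: DENY
  req#12 t=15s: DENY
  req#13 t=15s: DENY

Answer: AAAADDDDDDDDD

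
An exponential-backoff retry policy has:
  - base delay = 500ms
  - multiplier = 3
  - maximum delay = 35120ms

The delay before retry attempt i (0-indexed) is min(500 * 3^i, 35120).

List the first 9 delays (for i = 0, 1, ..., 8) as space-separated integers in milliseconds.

Answer: 500 1500 4500 13500 35120 35120 35120 35120 35120

Derivation:
Computing each delay:
  i=0: min(500*3^0, 35120) = 500
  i=1: min(500*3^1, 35120) = 1500
  i=2: min(500*3^2, 35120) = 4500
  i=3: min(500*3^3, 35120) = 13500
  i=4: min(500*3^4, 35120) = 35120
  i=5: min(500*3^5, 35120) = 35120
  i=6: min(500*3^6, 35120) = 35120
  i=7: min(500*3^7, 35120) = 35120
  i=8: min(500*3^8, 35120) = 35120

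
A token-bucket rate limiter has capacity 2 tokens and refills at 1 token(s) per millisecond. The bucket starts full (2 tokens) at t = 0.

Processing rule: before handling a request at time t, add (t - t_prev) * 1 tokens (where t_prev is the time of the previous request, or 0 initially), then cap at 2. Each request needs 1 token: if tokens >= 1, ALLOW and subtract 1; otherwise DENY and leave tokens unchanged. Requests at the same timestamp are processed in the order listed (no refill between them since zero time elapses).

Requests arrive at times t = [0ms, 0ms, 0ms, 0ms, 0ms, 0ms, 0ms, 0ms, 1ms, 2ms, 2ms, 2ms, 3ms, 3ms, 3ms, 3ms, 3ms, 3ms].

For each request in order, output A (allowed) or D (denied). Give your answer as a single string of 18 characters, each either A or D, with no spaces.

Answer: AADDDDDDAADDADDDDD

Derivation:
Simulating step by step:
  req#1 t=0ms: ALLOW
  req#2 t=0ms: ALLOW
  req#3 t=0ms: DENY
  req#4 t=0ms: DENY
  req#5 t=0ms: DENY
  req#6 t=0ms: DENY
  req#7 t=0ms: DENY
  req#8 t=0ms: DENY
  req#9 t=1ms: ALLOW
  req#10 t=2ms: ALLOW
  req#11 t=2ms: DENY
  req#12 t=2ms: DENY
  req#13 t=3ms: ALLOW
  req#14 t=3ms: DENY
  req#15 t=3ms: DENY
  req#16 t=3ms: DENY
  req#17 t=3ms: DENY
  req#18 t=3ms: DENY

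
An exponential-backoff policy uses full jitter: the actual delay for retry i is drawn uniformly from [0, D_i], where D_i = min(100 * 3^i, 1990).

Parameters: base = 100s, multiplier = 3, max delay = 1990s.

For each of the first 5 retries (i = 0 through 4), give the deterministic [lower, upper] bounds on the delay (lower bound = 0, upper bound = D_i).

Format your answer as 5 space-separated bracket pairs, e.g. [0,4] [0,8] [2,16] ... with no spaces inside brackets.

Computing bounds per retry:
  i=0: D_i=min(100*3^0,1990)=100, bounds=[0,100]
  i=1: D_i=min(100*3^1,1990)=300, bounds=[0,300]
  i=2: D_i=min(100*3^2,1990)=900, bounds=[0,900]
  i=3: D_i=min(100*3^3,1990)=1990, bounds=[0,1990]
  i=4: D_i=min(100*3^4,1990)=1990, bounds=[0,1990]

Answer: [0,100] [0,300] [0,900] [0,1990] [0,1990]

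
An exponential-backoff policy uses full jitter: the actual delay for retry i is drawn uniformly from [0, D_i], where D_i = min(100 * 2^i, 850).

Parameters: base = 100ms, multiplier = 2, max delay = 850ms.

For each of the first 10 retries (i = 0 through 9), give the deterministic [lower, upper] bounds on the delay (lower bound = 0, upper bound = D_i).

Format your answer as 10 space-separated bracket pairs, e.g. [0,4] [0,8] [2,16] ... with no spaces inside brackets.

Answer: [0,100] [0,200] [0,400] [0,800] [0,850] [0,850] [0,850] [0,850] [0,850] [0,850]

Derivation:
Computing bounds per retry:
  i=0: D_i=min(100*2^0,850)=100, bounds=[0,100]
  i=1: D_i=min(100*2^1,850)=200, bounds=[0,200]
  i=2: D_i=min(100*2^2,850)=400, bounds=[0,400]
  i=3: D_i=min(100*2^3,850)=800, bounds=[0,800]
  i=4: D_i=min(100*2^4,850)=850, bounds=[0,850]
  i=5: D_i=min(100*2^5,850)=850, bounds=[0,850]
  i=6: D_i=min(100*2^6,850)=850, bounds=[0,850]
  i=7: D_i=min(100*2^7,850)=850, bounds=[0,850]
  i=8: D_i=min(100*2^8,850)=850, bounds=[0,850]
  i=9: D_i=min(100*2^9,850)=850, bounds=[0,850]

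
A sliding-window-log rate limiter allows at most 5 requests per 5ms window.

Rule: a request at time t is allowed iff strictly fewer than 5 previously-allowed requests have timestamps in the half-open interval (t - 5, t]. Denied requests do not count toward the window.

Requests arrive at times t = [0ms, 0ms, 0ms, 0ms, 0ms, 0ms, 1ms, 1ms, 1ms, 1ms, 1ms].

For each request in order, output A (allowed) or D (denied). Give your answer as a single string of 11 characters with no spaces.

Answer: AAAAADDDDDD

Derivation:
Tracking allowed requests in the window:
  req#1 t=0ms: ALLOW
  req#2 t=0ms: ALLOW
  req#3 t=0ms: ALLOW
  req#4 t=0ms: ALLOW
  req#5 t=0ms: ALLOW
  req#6 t=0ms: DENY
  req#7 t=1ms: DENY
  req#8 t=1ms: DENY
  req#9 t=1ms: DENY
  req#10 t=1ms: DENY
  req#11 t=1ms: DENY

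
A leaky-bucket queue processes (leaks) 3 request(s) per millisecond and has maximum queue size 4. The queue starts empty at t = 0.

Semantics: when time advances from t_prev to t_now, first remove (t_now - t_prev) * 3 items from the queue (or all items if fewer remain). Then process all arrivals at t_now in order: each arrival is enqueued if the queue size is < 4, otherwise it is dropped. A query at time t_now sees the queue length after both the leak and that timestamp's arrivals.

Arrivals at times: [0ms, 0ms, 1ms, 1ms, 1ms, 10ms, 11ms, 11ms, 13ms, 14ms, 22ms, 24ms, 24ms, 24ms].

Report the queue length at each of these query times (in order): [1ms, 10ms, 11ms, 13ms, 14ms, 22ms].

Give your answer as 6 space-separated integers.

Answer: 3 1 2 1 1 1

Derivation:
Queue lengths at query times:
  query t=1ms: backlog = 3
  query t=10ms: backlog = 1
  query t=11ms: backlog = 2
  query t=13ms: backlog = 1
  query t=14ms: backlog = 1
  query t=22ms: backlog = 1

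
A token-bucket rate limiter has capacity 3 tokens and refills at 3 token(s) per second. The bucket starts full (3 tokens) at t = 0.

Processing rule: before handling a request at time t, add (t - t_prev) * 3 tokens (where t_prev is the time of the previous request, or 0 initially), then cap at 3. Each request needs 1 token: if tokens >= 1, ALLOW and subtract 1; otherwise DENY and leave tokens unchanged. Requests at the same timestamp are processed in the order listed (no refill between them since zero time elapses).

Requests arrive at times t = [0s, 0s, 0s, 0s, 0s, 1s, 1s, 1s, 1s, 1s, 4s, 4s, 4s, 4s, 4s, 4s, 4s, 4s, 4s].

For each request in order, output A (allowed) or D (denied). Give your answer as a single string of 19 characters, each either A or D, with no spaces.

Answer: AAADDAAADDAAADDDDDD

Derivation:
Simulating step by step:
  req#1 t=0s: ALLOW
  req#2 t=0s: ALLOW
  req#3 t=0s: ALLOW
  req#4 t=0s: DENY
  req#5 t=0s: DENY
  req#6 t=1s: ALLOW
  req#7 t=1s: ALLOW
  req#8 t=1s: ALLOW
  req#9 t=1s: DENY
  req#10 t=1s: DENY
  req#11 t=4s: ALLOW
  req#12 t=4s: ALLOW
  req#13 t=4s: ALLOW
  req#14 t=4s: DENY
  req#15 t=4s: DENY
  req#16 t=4s: DENY
  req#17 t=4s: DENY
  req#18 t=4s: DENY
  req#19 t=4s: DENY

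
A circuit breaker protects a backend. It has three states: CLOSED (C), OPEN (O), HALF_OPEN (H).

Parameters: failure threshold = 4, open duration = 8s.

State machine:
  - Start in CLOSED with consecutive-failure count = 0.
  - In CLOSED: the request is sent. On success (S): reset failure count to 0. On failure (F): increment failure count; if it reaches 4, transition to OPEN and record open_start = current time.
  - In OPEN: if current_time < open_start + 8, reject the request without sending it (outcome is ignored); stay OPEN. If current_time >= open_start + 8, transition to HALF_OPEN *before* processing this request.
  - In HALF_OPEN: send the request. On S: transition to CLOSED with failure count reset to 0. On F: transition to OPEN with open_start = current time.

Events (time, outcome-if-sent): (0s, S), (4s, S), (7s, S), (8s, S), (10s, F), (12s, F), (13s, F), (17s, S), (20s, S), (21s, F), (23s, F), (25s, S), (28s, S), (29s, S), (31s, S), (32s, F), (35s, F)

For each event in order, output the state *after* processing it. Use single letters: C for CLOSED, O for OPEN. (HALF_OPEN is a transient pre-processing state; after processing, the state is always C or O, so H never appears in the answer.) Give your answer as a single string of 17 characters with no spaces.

State after each event:
  event#1 t=0s outcome=S: state=CLOSED
  event#2 t=4s outcome=S: state=CLOSED
  event#3 t=7s outcome=S: state=CLOSED
  event#4 t=8s outcome=S: state=CLOSED
  event#5 t=10s outcome=F: state=CLOSED
  event#6 t=12s outcome=F: state=CLOSED
  event#7 t=13s outcome=F: state=CLOSED
  event#8 t=17s outcome=S: state=CLOSED
  event#9 t=20s outcome=S: state=CLOSED
  event#10 t=21s outcome=F: state=CLOSED
  event#11 t=23s outcome=F: state=CLOSED
  event#12 t=25s outcome=S: state=CLOSED
  event#13 t=28s outcome=S: state=CLOSED
  event#14 t=29s outcome=S: state=CLOSED
  event#15 t=31s outcome=S: state=CLOSED
  event#16 t=32s outcome=F: state=CLOSED
  event#17 t=35s outcome=F: state=CLOSED

Answer: CCCCCCCCCCCCCCCCC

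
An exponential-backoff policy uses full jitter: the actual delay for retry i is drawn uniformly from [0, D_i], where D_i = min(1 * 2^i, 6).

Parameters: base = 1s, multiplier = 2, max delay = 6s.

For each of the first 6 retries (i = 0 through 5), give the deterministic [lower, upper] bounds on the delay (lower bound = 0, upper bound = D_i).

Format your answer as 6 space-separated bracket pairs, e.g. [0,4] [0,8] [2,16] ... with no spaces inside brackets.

Answer: [0,1] [0,2] [0,4] [0,6] [0,6] [0,6]

Derivation:
Computing bounds per retry:
  i=0: D_i=min(1*2^0,6)=1, bounds=[0,1]
  i=1: D_i=min(1*2^1,6)=2, bounds=[0,2]
  i=2: D_i=min(1*2^2,6)=4, bounds=[0,4]
  i=3: D_i=min(1*2^3,6)=6, bounds=[0,6]
  i=4: D_i=min(1*2^4,6)=6, bounds=[0,6]
  i=5: D_i=min(1*2^5,6)=6, bounds=[0,6]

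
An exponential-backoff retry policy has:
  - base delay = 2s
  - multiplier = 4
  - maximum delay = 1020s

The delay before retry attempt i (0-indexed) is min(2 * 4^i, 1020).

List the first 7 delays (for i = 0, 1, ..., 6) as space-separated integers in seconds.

Answer: 2 8 32 128 512 1020 1020

Derivation:
Computing each delay:
  i=0: min(2*4^0, 1020) = 2
  i=1: min(2*4^1, 1020) = 8
  i=2: min(2*4^2, 1020) = 32
  i=3: min(2*4^3, 1020) = 128
  i=4: min(2*4^4, 1020) = 512
  i=5: min(2*4^5, 1020) = 1020
  i=6: min(2*4^6, 1020) = 1020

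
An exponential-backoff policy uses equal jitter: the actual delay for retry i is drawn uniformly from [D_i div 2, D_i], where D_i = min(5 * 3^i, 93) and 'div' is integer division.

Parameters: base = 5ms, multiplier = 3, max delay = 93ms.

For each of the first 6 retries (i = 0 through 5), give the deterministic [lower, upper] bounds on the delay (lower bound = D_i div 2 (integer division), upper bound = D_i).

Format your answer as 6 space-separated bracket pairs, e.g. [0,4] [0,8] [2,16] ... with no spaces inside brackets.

Computing bounds per retry:
  i=0: D_i=min(5*3^0,93)=5, bounds=[2,5]
  i=1: D_i=min(5*3^1,93)=15, bounds=[7,15]
  i=2: D_i=min(5*3^2,93)=45, bounds=[22,45]
  i=3: D_i=min(5*3^3,93)=93, bounds=[46,93]
  i=4: D_i=min(5*3^4,93)=93, bounds=[46,93]
  i=5: D_i=min(5*3^5,93)=93, bounds=[46,93]

Answer: [2,5] [7,15] [22,45] [46,93] [46,93] [46,93]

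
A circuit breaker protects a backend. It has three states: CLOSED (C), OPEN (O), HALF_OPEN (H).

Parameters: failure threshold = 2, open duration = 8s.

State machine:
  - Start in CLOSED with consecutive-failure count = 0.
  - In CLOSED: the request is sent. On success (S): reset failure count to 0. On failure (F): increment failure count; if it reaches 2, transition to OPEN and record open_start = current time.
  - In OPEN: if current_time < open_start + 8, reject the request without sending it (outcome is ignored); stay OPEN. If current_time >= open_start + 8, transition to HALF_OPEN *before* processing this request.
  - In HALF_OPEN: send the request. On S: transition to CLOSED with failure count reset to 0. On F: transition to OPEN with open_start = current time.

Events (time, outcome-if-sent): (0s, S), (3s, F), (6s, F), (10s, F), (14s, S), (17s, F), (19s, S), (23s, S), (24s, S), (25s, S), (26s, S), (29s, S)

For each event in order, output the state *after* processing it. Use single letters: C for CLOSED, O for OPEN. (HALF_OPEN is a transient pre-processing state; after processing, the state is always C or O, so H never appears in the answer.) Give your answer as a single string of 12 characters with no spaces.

Answer: CCOOCCCCCCCC

Derivation:
State after each event:
  event#1 t=0s outcome=S: state=CLOSED
  event#2 t=3s outcome=F: state=CLOSED
  event#3 t=6s outcome=F: state=OPEN
  event#4 t=10s outcome=F: state=OPEN
  event#5 t=14s outcome=S: state=CLOSED
  event#6 t=17s outcome=F: state=CLOSED
  event#7 t=19s outcome=S: state=CLOSED
  event#8 t=23s outcome=S: state=CLOSED
  event#9 t=24s outcome=S: state=CLOSED
  event#10 t=25s outcome=S: state=CLOSED
  event#11 t=26s outcome=S: state=CLOSED
  event#12 t=29s outcome=S: state=CLOSED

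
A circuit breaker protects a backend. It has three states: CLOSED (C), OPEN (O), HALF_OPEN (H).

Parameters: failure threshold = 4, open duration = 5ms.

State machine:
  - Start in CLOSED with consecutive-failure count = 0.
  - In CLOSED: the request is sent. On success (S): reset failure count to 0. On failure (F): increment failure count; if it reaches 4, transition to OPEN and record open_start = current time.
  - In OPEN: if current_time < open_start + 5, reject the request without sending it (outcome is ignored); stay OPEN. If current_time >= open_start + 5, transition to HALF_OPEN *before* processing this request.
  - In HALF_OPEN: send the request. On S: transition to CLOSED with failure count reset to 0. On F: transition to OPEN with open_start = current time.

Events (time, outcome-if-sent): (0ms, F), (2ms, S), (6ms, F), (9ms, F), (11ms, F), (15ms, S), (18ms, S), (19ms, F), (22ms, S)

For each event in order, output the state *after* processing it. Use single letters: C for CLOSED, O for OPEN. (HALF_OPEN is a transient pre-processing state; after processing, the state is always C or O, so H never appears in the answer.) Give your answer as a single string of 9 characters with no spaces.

State after each event:
  event#1 t=0ms outcome=F: state=CLOSED
  event#2 t=2ms outcome=S: state=CLOSED
  event#3 t=6ms outcome=F: state=CLOSED
  event#4 t=9ms outcome=F: state=CLOSED
  event#5 t=11ms outcome=F: state=CLOSED
  event#6 t=15ms outcome=S: state=CLOSED
  event#7 t=18ms outcome=S: state=CLOSED
  event#8 t=19ms outcome=F: state=CLOSED
  event#9 t=22ms outcome=S: state=CLOSED

Answer: CCCCCCCCC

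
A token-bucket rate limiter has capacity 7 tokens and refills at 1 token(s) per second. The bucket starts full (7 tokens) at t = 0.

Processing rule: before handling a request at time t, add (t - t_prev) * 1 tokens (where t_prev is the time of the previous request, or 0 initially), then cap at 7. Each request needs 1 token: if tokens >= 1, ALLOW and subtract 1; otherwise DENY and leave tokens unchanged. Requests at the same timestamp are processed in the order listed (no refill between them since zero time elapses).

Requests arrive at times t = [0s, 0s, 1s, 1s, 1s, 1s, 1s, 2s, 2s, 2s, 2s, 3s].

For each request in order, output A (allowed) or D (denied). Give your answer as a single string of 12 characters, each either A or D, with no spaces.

Answer: AAAAAAAAADDA

Derivation:
Simulating step by step:
  req#1 t=0s: ALLOW
  req#2 t=0s: ALLOW
  req#3 t=1s: ALLOW
  req#4 t=1s: ALLOW
  req#5 t=1s: ALLOW
  req#6 t=1s: ALLOW
  req#7 t=1s: ALLOW
  req#8 t=2s: ALLOW
  req#9 t=2s: ALLOW
  req#10 t=2s: DENY
  req#11 t=2s: DENY
  req#12 t=3s: ALLOW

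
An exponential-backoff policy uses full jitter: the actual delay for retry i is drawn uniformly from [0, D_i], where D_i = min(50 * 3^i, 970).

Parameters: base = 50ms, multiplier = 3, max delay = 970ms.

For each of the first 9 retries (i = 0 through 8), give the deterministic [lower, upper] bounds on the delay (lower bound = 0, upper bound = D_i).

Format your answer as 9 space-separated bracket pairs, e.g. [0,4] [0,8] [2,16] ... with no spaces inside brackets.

Computing bounds per retry:
  i=0: D_i=min(50*3^0,970)=50, bounds=[0,50]
  i=1: D_i=min(50*3^1,970)=150, bounds=[0,150]
  i=2: D_i=min(50*3^2,970)=450, bounds=[0,450]
  i=3: D_i=min(50*3^3,970)=970, bounds=[0,970]
  i=4: D_i=min(50*3^4,970)=970, bounds=[0,970]
  i=5: D_i=min(50*3^5,970)=970, bounds=[0,970]
  i=6: D_i=min(50*3^6,970)=970, bounds=[0,970]
  i=7: D_i=min(50*3^7,970)=970, bounds=[0,970]
  i=8: D_i=min(50*3^8,970)=970, bounds=[0,970]

Answer: [0,50] [0,150] [0,450] [0,970] [0,970] [0,970] [0,970] [0,970] [0,970]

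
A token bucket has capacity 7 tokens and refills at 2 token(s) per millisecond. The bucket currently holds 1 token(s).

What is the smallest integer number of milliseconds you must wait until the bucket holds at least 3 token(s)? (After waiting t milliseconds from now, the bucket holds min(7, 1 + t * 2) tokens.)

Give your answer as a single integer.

Answer: 1

Derivation:
Need 1 + t * 2 >= 3, so t >= 2/2.
Smallest integer t = ceil(2/2) = 1.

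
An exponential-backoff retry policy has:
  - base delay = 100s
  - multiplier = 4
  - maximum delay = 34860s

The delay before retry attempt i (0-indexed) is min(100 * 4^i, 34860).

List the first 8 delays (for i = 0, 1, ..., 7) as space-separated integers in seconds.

Computing each delay:
  i=0: min(100*4^0, 34860) = 100
  i=1: min(100*4^1, 34860) = 400
  i=2: min(100*4^2, 34860) = 1600
  i=3: min(100*4^3, 34860) = 6400
  i=4: min(100*4^4, 34860) = 25600
  i=5: min(100*4^5, 34860) = 34860
  i=6: min(100*4^6, 34860) = 34860
  i=7: min(100*4^7, 34860) = 34860

Answer: 100 400 1600 6400 25600 34860 34860 34860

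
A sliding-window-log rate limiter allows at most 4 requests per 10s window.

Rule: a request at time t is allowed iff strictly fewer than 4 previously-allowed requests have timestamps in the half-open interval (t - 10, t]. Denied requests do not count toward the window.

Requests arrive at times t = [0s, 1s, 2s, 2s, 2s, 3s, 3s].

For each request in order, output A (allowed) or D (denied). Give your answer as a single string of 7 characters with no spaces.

Tracking allowed requests in the window:
  req#1 t=0s: ALLOW
  req#2 t=1s: ALLOW
  req#3 t=2s: ALLOW
  req#4 t=2s: ALLOW
  req#5 t=2s: DENY
  req#6 t=3s: DENY
  req#7 t=3s: DENY

Answer: AAAADDD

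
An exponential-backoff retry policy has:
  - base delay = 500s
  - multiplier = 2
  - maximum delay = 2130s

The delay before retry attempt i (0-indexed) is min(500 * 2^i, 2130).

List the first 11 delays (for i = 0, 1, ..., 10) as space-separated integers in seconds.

Answer: 500 1000 2000 2130 2130 2130 2130 2130 2130 2130 2130

Derivation:
Computing each delay:
  i=0: min(500*2^0, 2130) = 500
  i=1: min(500*2^1, 2130) = 1000
  i=2: min(500*2^2, 2130) = 2000
  i=3: min(500*2^3, 2130) = 2130
  i=4: min(500*2^4, 2130) = 2130
  i=5: min(500*2^5, 2130) = 2130
  i=6: min(500*2^6, 2130) = 2130
  i=7: min(500*2^7, 2130) = 2130
  i=8: min(500*2^8, 2130) = 2130
  i=9: min(500*2^9, 2130) = 2130
  i=10: min(500*2^10, 2130) = 2130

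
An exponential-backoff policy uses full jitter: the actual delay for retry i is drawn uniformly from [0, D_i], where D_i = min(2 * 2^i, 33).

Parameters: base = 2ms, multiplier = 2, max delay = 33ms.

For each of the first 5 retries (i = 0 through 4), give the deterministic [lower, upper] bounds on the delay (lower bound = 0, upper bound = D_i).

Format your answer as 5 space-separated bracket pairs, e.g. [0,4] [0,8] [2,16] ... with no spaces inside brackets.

Answer: [0,2] [0,4] [0,8] [0,16] [0,32]

Derivation:
Computing bounds per retry:
  i=0: D_i=min(2*2^0,33)=2, bounds=[0,2]
  i=1: D_i=min(2*2^1,33)=4, bounds=[0,4]
  i=2: D_i=min(2*2^2,33)=8, bounds=[0,8]
  i=3: D_i=min(2*2^3,33)=16, bounds=[0,16]
  i=4: D_i=min(2*2^4,33)=32, bounds=[0,32]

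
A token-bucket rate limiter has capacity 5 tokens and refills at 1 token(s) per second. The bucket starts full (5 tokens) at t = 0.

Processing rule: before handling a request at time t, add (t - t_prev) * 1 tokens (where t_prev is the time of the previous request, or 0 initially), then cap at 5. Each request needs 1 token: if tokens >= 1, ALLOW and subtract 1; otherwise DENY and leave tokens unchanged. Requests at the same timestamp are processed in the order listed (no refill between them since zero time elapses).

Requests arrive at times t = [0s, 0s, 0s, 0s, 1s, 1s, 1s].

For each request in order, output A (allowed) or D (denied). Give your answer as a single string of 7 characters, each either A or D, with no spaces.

Simulating step by step:
  req#1 t=0s: ALLOW
  req#2 t=0s: ALLOW
  req#3 t=0s: ALLOW
  req#4 t=0s: ALLOW
  req#5 t=1s: ALLOW
  req#6 t=1s: ALLOW
  req#7 t=1s: DENY

Answer: AAAAAAD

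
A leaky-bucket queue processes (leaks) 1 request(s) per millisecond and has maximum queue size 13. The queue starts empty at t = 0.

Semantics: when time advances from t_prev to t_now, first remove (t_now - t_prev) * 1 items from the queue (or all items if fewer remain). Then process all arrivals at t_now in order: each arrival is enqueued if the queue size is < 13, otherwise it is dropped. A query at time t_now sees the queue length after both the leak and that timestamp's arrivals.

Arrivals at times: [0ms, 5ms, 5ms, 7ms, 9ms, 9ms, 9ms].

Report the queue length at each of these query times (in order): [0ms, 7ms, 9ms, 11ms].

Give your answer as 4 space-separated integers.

Queue lengths at query times:
  query t=0ms: backlog = 1
  query t=7ms: backlog = 1
  query t=9ms: backlog = 3
  query t=11ms: backlog = 1

Answer: 1 1 3 1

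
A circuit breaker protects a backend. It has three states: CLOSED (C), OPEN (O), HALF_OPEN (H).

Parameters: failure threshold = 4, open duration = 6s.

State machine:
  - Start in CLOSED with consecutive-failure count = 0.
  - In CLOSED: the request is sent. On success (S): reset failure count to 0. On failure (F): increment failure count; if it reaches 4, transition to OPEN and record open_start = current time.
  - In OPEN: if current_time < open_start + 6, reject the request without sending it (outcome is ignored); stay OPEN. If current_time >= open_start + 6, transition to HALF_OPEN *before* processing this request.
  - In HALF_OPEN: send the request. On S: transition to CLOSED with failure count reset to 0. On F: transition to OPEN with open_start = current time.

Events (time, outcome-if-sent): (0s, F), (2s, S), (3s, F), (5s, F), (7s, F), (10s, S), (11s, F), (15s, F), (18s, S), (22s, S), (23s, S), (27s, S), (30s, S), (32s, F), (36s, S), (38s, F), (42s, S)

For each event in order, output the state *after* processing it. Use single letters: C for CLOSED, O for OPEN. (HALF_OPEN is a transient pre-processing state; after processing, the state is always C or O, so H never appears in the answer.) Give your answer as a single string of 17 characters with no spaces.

Answer: CCCCCCCCCCCCCCCCC

Derivation:
State after each event:
  event#1 t=0s outcome=F: state=CLOSED
  event#2 t=2s outcome=S: state=CLOSED
  event#3 t=3s outcome=F: state=CLOSED
  event#4 t=5s outcome=F: state=CLOSED
  event#5 t=7s outcome=F: state=CLOSED
  event#6 t=10s outcome=S: state=CLOSED
  event#7 t=11s outcome=F: state=CLOSED
  event#8 t=15s outcome=F: state=CLOSED
  event#9 t=18s outcome=S: state=CLOSED
  event#10 t=22s outcome=S: state=CLOSED
  event#11 t=23s outcome=S: state=CLOSED
  event#12 t=27s outcome=S: state=CLOSED
  event#13 t=30s outcome=S: state=CLOSED
  event#14 t=32s outcome=F: state=CLOSED
  event#15 t=36s outcome=S: state=CLOSED
  event#16 t=38s outcome=F: state=CLOSED
  event#17 t=42s outcome=S: state=CLOSED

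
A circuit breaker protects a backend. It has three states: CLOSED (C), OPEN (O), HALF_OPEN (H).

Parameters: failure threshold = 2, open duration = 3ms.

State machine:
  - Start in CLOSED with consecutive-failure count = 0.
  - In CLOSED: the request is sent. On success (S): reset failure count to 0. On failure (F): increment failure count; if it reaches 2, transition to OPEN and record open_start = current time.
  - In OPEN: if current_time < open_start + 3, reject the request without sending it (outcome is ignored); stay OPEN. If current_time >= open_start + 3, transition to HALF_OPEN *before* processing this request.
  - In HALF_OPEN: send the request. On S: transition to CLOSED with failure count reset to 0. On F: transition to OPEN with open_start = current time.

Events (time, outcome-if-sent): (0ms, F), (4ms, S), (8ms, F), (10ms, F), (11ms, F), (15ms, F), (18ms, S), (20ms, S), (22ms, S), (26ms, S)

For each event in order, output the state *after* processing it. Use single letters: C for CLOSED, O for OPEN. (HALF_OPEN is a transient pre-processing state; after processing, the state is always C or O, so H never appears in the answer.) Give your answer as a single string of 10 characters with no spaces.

State after each event:
  event#1 t=0ms outcome=F: state=CLOSED
  event#2 t=4ms outcome=S: state=CLOSED
  event#3 t=8ms outcome=F: state=CLOSED
  event#4 t=10ms outcome=F: state=OPEN
  event#5 t=11ms outcome=F: state=OPEN
  event#6 t=15ms outcome=F: state=OPEN
  event#7 t=18ms outcome=S: state=CLOSED
  event#8 t=20ms outcome=S: state=CLOSED
  event#9 t=22ms outcome=S: state=CLOSED
  event#10 t=26ms outcome=S: state=CLOSED

Answer: CCCOOOCCCC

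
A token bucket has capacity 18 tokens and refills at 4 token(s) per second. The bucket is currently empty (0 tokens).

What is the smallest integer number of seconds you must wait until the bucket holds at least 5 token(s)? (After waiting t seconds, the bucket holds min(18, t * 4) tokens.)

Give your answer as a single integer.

Answer: 2

Derivation:
Need t * 4 >= 5, so t >= 5/4.
Smallest integer t = ceil(5/4) = 2.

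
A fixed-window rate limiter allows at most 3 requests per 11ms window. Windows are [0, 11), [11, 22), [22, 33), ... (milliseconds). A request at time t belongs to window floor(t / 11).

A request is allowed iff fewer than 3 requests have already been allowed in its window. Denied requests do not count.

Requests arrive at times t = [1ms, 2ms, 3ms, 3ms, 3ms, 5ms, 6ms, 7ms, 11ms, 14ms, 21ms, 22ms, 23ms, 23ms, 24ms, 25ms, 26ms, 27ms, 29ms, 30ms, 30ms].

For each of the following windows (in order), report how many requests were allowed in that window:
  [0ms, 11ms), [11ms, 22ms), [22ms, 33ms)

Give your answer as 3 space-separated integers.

Answer: 3 3 3

Derivation:
Processing requests:
  req#1 t=1ms (window 0): ALLOW
  req#2 t=2ms (window 0): ALLOW
  req#3 t=3ms (window 0): ALLOW
  req#4 t=3ms (window 0): DENY
  req#5 t=3ms (window 0): DENY
  req#6 t=5ms (window 0): DENY
  req#7 t=6ms (window 0): DENY
  req#8 t=7ms (window 0): DENY
  req#9 t=11ms (window 1): ALLOW
  req#10 t=14ms (window 1): ALLOW
  req#11 t=21ms (window 1): ALLOW
  req#12 t=22ms (window 2): ALLOW
  req#13 t=23ms (window 2): ALLOW
  req#14 t=23ms (window 2): ALLOW
  req#15 t=24ms (window 2): DENY
  req#16 t=25ms (window 2): DENY
  req#17 t=26ms (window 2): DENY
  req#18 t=27ms (window 2): DENY
  req#19 t=29ms (window 2): DENY
  req#20 t=30ms (window 2): DENY
  req#21 t=30ms (window 2): DENY

Allowed counts by window: 3 3 3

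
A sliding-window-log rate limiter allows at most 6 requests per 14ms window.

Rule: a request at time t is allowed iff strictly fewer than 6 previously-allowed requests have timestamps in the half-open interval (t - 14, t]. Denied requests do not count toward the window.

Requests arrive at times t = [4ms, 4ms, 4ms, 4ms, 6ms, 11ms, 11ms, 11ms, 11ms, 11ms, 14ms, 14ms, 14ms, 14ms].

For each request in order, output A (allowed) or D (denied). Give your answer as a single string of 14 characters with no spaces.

Answer: AAAAAADDDDDDDD

Derivation:
Tracking allowed requests in the window:
  req#1 t=4ms: ALLOW
  req#2 t=4ms: ALLOW
  req#3 t=4ms: ALLOW
  req#4 t=4ms: ALLOW
  req#5 t=6ms: ALLOW
  req#6 t=11ms: ALLOW
  req#7 t=11ms: DENY
  req#8 t=11ms: DENY
  req#9 t=11ms: DENY
  req#10 t=11ms: DENY
  req#11 t=14ms: DENY
  req#12 t=14ms: DENY
  req#13 t=14ms: DENY
  req#14 t=14ms: DENY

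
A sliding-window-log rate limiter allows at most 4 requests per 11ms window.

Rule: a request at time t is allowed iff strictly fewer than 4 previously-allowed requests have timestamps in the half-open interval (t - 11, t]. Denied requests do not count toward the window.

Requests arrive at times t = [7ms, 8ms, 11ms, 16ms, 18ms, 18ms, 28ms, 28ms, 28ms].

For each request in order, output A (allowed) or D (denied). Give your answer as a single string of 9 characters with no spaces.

Answer: AAAAADAAA

Derivation:
Tracking allowed requests in the window:
  req#1 t=7ms: ALLOW
  req#2 t=8ms: ALLOW
  req#3 t=11ms: ALLOW
  req#4 t=16ms: ALLOW
  req#5 t=18ms: ALLOW
  req#6 t=18ms: DENY
  req#7 t=28ms: ALLOW
  req#8 t=28ms: ALLOW
  req#9 t=28ms: ALLOW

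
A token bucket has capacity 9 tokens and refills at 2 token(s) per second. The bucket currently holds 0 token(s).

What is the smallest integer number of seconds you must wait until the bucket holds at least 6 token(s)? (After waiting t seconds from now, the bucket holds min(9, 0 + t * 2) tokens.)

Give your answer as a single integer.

Answer: 3

Derivation:
Need 0 + t * 2 >= 6, so t >= 6/2.
Smallest integer t = ceil(6/2) = 3.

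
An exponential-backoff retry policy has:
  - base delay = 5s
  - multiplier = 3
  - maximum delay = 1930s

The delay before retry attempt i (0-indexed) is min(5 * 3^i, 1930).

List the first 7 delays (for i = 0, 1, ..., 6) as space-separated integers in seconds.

Computing each delay:
  i=0: min(5*3^0, 1930) = 5
  i=1: min(5*3^1, 1930) = 15
  i=2: min(5*3^2, 1930) = 45
  i=3: min(5*3^3, 1930) = 135
  i=4: min(5*3^4, 1930) = 405
  i=5: min(5*3^5, 1930) = 1215
  i=6: min(5*3^6, 1930) = 1930

Answer: 5 15 45 135 405 1215 1930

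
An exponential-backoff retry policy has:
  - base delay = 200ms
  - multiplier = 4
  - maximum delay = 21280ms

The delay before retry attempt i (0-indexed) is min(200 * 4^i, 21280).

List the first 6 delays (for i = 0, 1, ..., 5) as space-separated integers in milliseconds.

Answer: 200 800 3200 12800 21280 21280

Derivation:
Computing each delay:
  i=0: min(200*4^0, 21280) = 200
  i=1: min(200*4^1, 21280) = 800
  i=2: min(200*4^2, 21280) = 3200
  i=3: min(200*4^3, 21280) = 12800
  i=4: min(200*4^4, 21280) = 21280
  i=5: min(200*4^5, 21280) = 21280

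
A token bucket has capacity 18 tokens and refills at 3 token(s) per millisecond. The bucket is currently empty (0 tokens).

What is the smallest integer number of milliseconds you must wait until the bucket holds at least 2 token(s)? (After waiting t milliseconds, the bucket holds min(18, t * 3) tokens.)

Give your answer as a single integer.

Answer: 1

Derivation:
Need t * 3 >= 2, so t >= 2/3.
Smallest integer t = ceil(2/3) = 1.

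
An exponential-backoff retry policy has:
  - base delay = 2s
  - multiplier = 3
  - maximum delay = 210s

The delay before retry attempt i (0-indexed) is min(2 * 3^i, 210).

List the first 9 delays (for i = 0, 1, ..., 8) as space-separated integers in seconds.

Computing each delay:
  i=0: min(2*3^0, 210) = 2
  i=1: min(2*3^1, 210) = 6
  i=2: min(2*3^2, 210) = 18
  i=3: min(2*3^3, 210) = 54
  i=4: min(2*3^4, 210) = 162
  i=5: min(2*3^5, 210) = 210
  i=6: min(2*3^6, 210) = 210
  i=7: min(2*3^7, 210) = 210
  i=8: min(2*3^8, 210) = 210

Answer: 2 6 18 54 162 210 210 210 210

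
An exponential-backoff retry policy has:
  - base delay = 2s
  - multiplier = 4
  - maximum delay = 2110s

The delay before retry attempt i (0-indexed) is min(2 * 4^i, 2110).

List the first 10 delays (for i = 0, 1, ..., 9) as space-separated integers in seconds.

Answer: 2 8 32 128 512 2048 2110 2110 2110 2110

Derivation:
Computing each delay:
  i=0: min(2*4^0, 2110) = 2
  i=1: min(2*4^1, 2110) = 8
  i=2: min(2*4^2, 2110) = 32
  i=3: min(2*4^3, 2110) = 128
  i=4: min(2*4^4, 2110) = 512
  i=5: min(2*4^5, 2110) = 2048
  i=6: min(2*4^6, 2110) = 2110
  i=7: min(2*4^7, 2110) = 2110
  i=8: min(2*4^8, 2110) = 2110
  i=9: min(2*4^9, 2110) = 2110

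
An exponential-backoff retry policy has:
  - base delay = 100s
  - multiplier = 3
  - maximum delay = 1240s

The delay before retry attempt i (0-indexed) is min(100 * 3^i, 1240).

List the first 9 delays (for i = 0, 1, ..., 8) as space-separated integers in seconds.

Computing each delay:
  i=0: min(100*3^0, 1240) = 100
  i=1: min(100*3^1, 1240) = 300
  i=2: min(100*3^2, 1240) = 900
  i=3: min(100*3^3, 1240) = 1240
  i=4: min(100*3^4, 1240) = 1240
  i=5: min(100*3^5, 1240) = 1240
  i=6: min(100*3^6, 1240) = 1240
  i=7: min(100*3^7, 1240) = 1240
  i=8: min(100*3^8, 1240) = 1240

Answer: 100 300 900 1240 1240 1240 1240 1240 1240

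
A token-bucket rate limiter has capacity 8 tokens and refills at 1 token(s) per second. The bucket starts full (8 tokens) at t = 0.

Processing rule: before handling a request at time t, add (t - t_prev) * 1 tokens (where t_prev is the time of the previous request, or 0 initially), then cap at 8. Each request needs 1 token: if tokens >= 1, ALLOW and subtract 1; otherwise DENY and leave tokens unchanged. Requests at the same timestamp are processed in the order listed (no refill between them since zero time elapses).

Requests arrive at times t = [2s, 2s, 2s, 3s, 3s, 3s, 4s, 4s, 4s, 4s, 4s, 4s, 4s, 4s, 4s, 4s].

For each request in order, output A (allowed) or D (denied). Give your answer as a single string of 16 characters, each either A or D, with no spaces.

Answer: AAAAAAAAAADDDDDD

Derivation:
Simulating step by step:
  req#1 t=2s: ALLOW
  req#2 t=2s: ALLOW
  req#3 t=2s: ALLOW
  req#4 t=3s: ALLOW
  req#5 t=3s: ALLOW
  req#6 t=3s: ALLOW
  req#7 t=4s: ALLOW
  req#8 t=4s: ALLOW
  req#9 t=4s: ALLOW
  req#10 t=4s: ALLOW
  req#11 t=4s: DENY
  req#12 t=4s: DENY
  req#13 t=4s: DENY
  req#14 t=4s: DENY
  req#15 t=4s: DENY
  req#16 t=4s: DENY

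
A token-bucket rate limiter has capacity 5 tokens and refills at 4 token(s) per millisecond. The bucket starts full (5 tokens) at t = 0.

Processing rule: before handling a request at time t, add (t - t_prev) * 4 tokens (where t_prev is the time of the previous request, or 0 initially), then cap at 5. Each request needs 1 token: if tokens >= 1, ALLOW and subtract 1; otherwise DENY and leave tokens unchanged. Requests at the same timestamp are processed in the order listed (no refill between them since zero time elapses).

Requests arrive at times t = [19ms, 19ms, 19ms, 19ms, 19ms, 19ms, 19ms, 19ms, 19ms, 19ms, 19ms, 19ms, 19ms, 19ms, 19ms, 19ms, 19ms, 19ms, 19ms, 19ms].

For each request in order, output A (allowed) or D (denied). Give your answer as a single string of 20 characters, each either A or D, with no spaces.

Simulating step by step:
  req#1 t=19ms: ALLOW
  req#2 t=19ms: ALLOW
  req#3 t=19ms: ALLOW
  req#4 t=19ms: ALLOW
  req#5 t=19ms: ALLOW
  req#6 t=19ms: DENY
  req#7 t=19ms: DENY
  req#8 t=19ms: DENY
  req#9 t=19ms: DENY
  req#10 t=19ms: DENY
  req#11 t=19ms: DENY
  req#12 t=19ms: DENY
  req#13 t=19ms: DENY
  req#14 t=19ms: DENY
  req#15 t=19ms: DENY
  req#16 t=19ms: DENY
  req#17 t=19ms: DENY
  req#18 t=19ms: DENY
  req#19 t=19ms: DENY
  req#20 t=19ms: DENY

Answer: AAAAADDDDDDDDDDDDDDD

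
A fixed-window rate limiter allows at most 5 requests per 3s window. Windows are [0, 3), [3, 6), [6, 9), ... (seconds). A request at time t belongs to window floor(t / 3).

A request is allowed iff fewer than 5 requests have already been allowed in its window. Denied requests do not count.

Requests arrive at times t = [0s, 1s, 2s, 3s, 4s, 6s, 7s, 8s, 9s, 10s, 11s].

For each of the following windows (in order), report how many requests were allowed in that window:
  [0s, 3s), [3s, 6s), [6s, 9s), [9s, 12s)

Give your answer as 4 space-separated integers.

Answer: 3 2 3 3

Derivation:
Processing requests:
  req#1 t=0s (window 0): ALLOW
  req#2 t=1s (window 0): ALLOW
  req#3 t=2s (window 0): ALLOW
  req#4 t=3s (window 1): ALLOW
  req#5 t=4s (window 1): ALLOW
  req#6 t=6s (window 2): ALLOW
  req#7 t=7s (window 2): ALLOW
  req#8 t=8s (window 2): ALLOW
  req#9 t=9s (window 3): ALLOW
  req#10 t=10s (window 3): ALLOW
  req#11 t=11s (window 3): ALLOW

Allowed counts by window: 3 2 3 3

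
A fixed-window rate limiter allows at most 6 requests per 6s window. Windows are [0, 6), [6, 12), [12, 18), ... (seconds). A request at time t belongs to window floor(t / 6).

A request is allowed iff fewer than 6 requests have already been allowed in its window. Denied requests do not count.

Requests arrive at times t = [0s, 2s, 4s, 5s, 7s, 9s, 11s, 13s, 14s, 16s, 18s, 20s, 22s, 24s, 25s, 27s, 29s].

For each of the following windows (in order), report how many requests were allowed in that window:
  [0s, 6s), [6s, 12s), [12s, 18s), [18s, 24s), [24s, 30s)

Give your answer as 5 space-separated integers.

Answer: 4 3 3 3 4

Derivation:
Processing requests:
  req#1 t=0s (window 0): ALLOW
  req#2 t=2s (window 0): ALLOW
  req#3 t=4s (window 0): ALLOW
  req#4 t=5s (window 0): ALLOW
  req#5 t=7s (window 1): ALLOW
  req#6 t=9s (window 1): ALLOW
  req#7 t=11s (window 1): ALLOW
  req#8 t=13s (window 2): ALLOW
  req#9 t=14s (window 2): ALLOW
  req#10 t=16s (window 2): ALLOW
  req#11 t=18s (window 3): ALLOW
  req#12 t=20s (window 3): ALLOW
  req#13 t=22s (window 3): ALLOW
  req#14 t=24s (window 4): ALLOW
  req#15 t=25s (window 4): ALLOW
  req#16 t=27s (window 4): ALLOW
  req#17 t=29s (window 4): ALLOW

Allowed counts by window: 4 3 3 3 4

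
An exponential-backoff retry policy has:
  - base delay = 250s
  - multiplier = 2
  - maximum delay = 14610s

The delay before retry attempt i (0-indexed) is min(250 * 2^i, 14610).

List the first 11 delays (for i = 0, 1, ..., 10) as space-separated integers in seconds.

Answer: 250 500 1000 2000 4000 8000 14610 14610 14610 14610 14610

Derivation:
Computing each delay:
  i=0: min(250*2^0, 14610) = 250
  i=1: min(250*2^1, 14610) = 500
  i=2: min(250*2^2, 14610) = 1000
  i=3: min(250*2^3, 14610) = 2000
  i=4: min(250*2^4, 14610) = 4000
  i=5: min(250*2^5, 14610) = 8000
  i=6: min(250*2^6, 14610) = 14610
  i=7: min(250*2^7, 14610) = 14610
  i=8: min(250*2^8, 14610) = 14610
  i=9: min(250*2^9, 14610) = 14610
  i=10: min(250*2^10, 14610) = 14610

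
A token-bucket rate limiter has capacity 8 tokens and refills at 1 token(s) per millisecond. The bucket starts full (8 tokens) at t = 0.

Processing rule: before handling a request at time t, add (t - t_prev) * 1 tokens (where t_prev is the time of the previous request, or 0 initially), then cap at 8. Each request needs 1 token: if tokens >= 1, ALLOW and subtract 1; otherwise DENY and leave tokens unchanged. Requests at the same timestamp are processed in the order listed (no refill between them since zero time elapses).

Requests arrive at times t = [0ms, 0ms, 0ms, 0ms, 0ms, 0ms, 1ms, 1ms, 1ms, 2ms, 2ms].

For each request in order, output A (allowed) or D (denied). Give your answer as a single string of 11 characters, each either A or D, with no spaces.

Answer: AAAAAAAAAAD

Derivation:
Simulating step by step:
  req#1 t=0ms: ALLOW
  req#2 t=0ms: ALLOW
  req#3 t=0ms: ALLOW
  req#4 t=0ms: ALLOW
  req#5 t=0ms: ALLOW
  req#6 t=0ms: ALLOW
  req#7 t=1ms: ALLOW
  req#8 t=1ms: ALLOW
  req#9 t=1ms: ALLOW
  req#10 t=2ms: ALLOW
  req#11 t=2ms: DENY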